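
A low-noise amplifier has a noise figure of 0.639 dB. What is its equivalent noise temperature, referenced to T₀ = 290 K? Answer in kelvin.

46.0 K

F = 10^(0.639/10) = 1.15851
T_e = (F − 1)·T₀ = (1.15851 − 1) × 290 = 46.0 K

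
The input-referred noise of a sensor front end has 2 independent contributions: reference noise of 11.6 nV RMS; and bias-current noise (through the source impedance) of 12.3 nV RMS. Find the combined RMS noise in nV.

16.9 nV

Uncorrelated sources add in power (mean-square): V_tot = √(ΣV_i²)
V_tot = √[(1.16×10⁻⁸)² + (1.23×10⁻⁸)²] = 1.69×10⁻⁸ V = 16.9 nV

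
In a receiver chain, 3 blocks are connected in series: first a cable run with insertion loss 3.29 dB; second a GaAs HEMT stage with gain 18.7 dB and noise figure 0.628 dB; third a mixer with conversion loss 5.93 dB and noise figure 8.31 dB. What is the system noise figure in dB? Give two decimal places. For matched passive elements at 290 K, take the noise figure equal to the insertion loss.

Convert to linear (a loss of L dB is a gain of −L dB): F_i = 10^(NF_i/10), G_i = 10^(G_i,dB/10)
  Stage 1: F_1 = 10^(3.29/10) = 2.133, G_1 = 10^(−3.29/10) = 0.4688
  Stage 2: F_2 = 10^(0.628/10) = 1.156, G_2 = 10^(18.7/10) = 74.13
  Stage 3: F_3 = 10^(8.31/10) = 6.776, G_3 = 10^(−5.93/10) = 0.2553
Friis cascade:
  F = 2.133 + (1.156 − 1)/0.4688 + (6.776 − 1)/34.75 = 2.631
NF = 10 log₁₀(2.631) = 4.20 dB

4.20 dB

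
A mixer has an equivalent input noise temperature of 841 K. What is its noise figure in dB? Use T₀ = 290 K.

F = 1 + T_e/T₀ = 1 + 841/290 = 3.9
NF = 10 log₁₀(3.9) = 5.91 dB

5.91 dB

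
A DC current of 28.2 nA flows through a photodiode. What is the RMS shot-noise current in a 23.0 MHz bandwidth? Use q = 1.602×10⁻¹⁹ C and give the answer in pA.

I_n = √(2qI·B)
2qI·B = 2 × 1.602×10⁻¹⁹ × 2.82×10⁻⁸ × 2.30×10⁷ = 2.08×10⁻¹⁹ A²
I_n = √(2.08×10⁻¹⁹) = 4.56×10⁻¹⁰ A = 456 pA

456 pA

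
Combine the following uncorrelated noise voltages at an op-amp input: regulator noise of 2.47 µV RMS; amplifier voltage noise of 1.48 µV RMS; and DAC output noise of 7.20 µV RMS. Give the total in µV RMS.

Uncorrelated sources add in power (mean-square): V_tot = √(ΣV_i²)
V_tot = √[(2.47×10⁻⁶)² + (1.48×10⁻⁶)² + (7.20×10⁻⁶)²] = 7.75×10⁻⁶ V = 7.75 µV

7.75 µV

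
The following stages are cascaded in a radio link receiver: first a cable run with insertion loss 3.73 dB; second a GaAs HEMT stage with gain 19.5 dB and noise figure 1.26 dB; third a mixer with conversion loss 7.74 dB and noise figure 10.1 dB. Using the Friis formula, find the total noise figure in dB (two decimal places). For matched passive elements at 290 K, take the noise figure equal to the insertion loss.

Convert to linear (a loss of L dB is a gain of −L dB): F_i = 10^(NF_i/10), G_i = 10^(G_i,dB/10)
  Stage 1: F_1 = 10^(3.73/10) = 2.360, G_1 = 10^(−3.73/10) = 0.4236
  Stage 2: F_2 = 10^(1.26/10) = 1.337, G_2 = 10^(19.5/10) = 89.13
  Stage 3: F_3 = 10^(10.1/10) = 10.23, G_3 = 10^(−7.74/10) = 0.1683
Friis cascade:
  F = 2.360 + (1.337 − 1)/0.4236 + (10.23 − 1)/37.76 = 3.400
NF = 10 log₁₀(3.400) = 5.31 dB

5.31 dB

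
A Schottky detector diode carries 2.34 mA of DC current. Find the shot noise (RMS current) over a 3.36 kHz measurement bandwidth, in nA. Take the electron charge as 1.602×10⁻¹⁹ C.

1.59 nA

I_n = √(2qI·B)
2qI·B = 2 × 1.602×10⁻¹⁹ × 2.34×10⁻³ × 3.36×10³ = 2.52×10⁻¹⁸ A²
I_n = √(2.52×10⁻¹⁸) = 1.59×10⁻⁹ A = 1.59 nA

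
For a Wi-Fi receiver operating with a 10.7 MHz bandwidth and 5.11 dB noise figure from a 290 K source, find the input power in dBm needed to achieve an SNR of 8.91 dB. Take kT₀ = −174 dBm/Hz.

−89.7 dBm

Sensitivity = −174 + 10 log₁₀(B) + NF + SNR_min
= −174 + 70.29 + 5.11 + 8.91
= −89.69 dBm → −89.7 dBm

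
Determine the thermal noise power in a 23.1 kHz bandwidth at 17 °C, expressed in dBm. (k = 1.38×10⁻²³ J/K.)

−130.3 dBm

T = 17 °C + 273.15 = 290.15 K
P_n = kTB = 1.38×10⁻²³ × 290.15 × 2.31×10⁴ = 9.25×10⁻¹⁷ W
In dBm: 10 log₁₀(9.25×10⁻¹⁷ / 10⁻³) = −130.3 dBm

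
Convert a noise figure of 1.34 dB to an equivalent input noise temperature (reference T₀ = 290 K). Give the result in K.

105 K

F = 10^(1.34/10) = 1.36144
T_e = (F − 1)·T₀ = (1.36144 − 1) × 290 = 105 K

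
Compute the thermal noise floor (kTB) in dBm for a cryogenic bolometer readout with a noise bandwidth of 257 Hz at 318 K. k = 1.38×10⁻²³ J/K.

−149.5 dBm

P_n = kTB = 1.38×10⁻²³ × 318 × 2.57×10² = 1.13×10⁻¹⁸ W
In dBm: 10 log₁₀(1.13×10⁻¹⁸ / 10⁻³) = −149.5 dBm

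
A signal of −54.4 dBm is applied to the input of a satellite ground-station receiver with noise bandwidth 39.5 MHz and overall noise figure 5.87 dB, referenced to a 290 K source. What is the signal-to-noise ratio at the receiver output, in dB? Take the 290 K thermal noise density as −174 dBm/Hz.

37.8 dB

Noise floor: N = −174 + 10 log₁₀(B) + NF
10 log₁₀(3.95×10⁷) = 75.97 dB
N = −174 + 75.97 + 5.87 = −92.16 dBm
SNR = P_sig − N = −54.4 − (−92.16) = 37.76 dB → 37.8 dB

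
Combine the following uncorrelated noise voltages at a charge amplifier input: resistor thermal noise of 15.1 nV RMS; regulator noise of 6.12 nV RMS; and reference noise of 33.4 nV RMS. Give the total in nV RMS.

Uncorrelated sources add in power (mean-square): V_tot = √(ΣV_i²)
V_tot = √[(1.51×10⁻⁸)² + (6.12×10⁻⁹)² + (3.34×10⁻⁸)²] = 3.72×10⁻⁸ V = 37.2 nV

37.2 nV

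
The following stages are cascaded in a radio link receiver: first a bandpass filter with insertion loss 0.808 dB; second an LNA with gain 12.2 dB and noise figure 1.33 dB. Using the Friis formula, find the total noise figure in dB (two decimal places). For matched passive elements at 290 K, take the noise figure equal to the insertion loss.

2.14 dB

Convert to linear (a loss of L dB is a gain of −L dB): F_i = 10^(NF_i/10), G_i = 10^(G_i,dB/10)
  Stage 1: F_1 = 10^(0.808/10) = 1.204, G_1 = 10^(−0.808/10) = 0.8302
  Stage 2: F_2 = 10^(1.33/10) = 1.358, G_2 = 10^(12.2/10) = 16.60
Friis cascade:
  F = 1.204 + (1.358 − 1)/0.8302 = 1.636
NF = 10 log₁₀(1.636) = 2.14 dB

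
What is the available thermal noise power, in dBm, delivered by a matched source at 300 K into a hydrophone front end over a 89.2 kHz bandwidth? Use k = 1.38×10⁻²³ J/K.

−124.3 dBm

P_n = kTB = 1.38×10⁻²³ × 300 × 8.92×10⁴ = 3.69×10⁻¹⁶ W
In dBm: 10 log₁₀(3.69×10⁻¹⁶ / 10⁻³) = −124.3 dBm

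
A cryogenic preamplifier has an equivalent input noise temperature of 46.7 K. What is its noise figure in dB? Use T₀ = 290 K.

F = 1 + T_e/T₀ = 1 + 46.7/290 = 1.16103
NF = 10 log₁₀(1.16103) = 0.648 dB

0.648 dB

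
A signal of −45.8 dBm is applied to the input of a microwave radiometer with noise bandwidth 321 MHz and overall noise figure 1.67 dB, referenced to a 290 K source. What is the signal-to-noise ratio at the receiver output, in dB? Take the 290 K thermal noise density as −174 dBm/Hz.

41.5 dB

Noise floor: N = −174 + 10 log₁₀(B) + NF
10 log₁₀(3.21×10⁸) = 85.07 dB
N = −174 + 85.07 + 1.67 = −87.26 dBm
SNR = P_sig − N = −45.8 − (−87.26) = 41.46 dB → 41.5 dB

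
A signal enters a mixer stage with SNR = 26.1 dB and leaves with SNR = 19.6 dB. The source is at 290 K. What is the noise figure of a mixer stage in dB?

6.5 dB

NF (dB) = SNR_in(dB) − SNR_out(dB) when the source is at T₀
NF = 26.1 − 19.6 = 6.5 dB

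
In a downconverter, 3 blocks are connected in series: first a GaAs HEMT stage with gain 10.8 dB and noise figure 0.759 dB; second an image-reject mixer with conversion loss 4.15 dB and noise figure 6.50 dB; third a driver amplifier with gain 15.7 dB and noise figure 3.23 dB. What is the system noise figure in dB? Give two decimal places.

Convert to linear (a loss of L dB is a gain of −L dB): F_i = 10^(NF_i/10), G_i = 10^(G_i,dB/10)
  Stage 1: F_1 = 10^(0.759/10) = 1.191, G_1 = 10^(10.8/10) = 12.02
  Stage 2: F_2 = 10^(6.50/10) = 4.467, G_2 = 10^(−4.15/10) = 0.3846
  Stage 3: F_3 = 10^(3.23/10) = 2.104, G_3 = 10^(15.7/10) = 37.15
Friis cascade:
  F = 1.191 + (4.467 − 1)/12.02 + (2.104 − 1)/4.624 = 1.718
NF = 10 log₁₀(1.718) = 2.35 dB

2.35 dB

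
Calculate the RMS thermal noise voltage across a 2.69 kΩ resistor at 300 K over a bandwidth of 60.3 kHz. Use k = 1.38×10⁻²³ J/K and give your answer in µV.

V_n = √(4kTRB)
4kTRB = 4 × 1.38×10⁻²³ × 300 × 2.69×10³ × 6.03×10⁴ = 2.69×10⁻¹² V²
V_n = √(2.69×10⁻¹²) = 1.64×10⁻⁶ V = 1.64 µV

1.64 µV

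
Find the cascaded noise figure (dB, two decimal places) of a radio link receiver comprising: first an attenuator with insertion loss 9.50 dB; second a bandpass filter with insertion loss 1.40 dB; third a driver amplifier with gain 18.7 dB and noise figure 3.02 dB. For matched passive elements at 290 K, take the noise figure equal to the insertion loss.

Convert to linear (a loss of L dB is a gain of −L dB): F_i = 10^(NF_i/10), G_i = 10^(G_i,dB/10)
  Stage 1: F_1 = 10^(9.50/10) = 8.913, G_1 = 10^(−9.50/10) = 0.1122
  Stage 2: F_2 = 10^(1.40/10) = 1.380, G_2 = 10^(−1.40/10) = 0.7244
  Stage 3: F_3 = 10^(3.02/10) = 2.004, G_3 = 10^(18.7/10) = 74.13
Friis cascade:
  F = 8.913 + (1.380 − 1)/0.1122 + (2.004 − 1)/0.08128 = 24.66
NF = 10 log₁₀(24.66) = 13.92 dB

13.92 dB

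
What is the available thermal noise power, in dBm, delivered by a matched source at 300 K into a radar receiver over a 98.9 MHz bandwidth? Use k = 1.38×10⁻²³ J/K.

−93.9 dBm

P_n = kTB = 1.38×10⁻²³ × 300 × 9.89×10⁷ = 4.09×10⁻¹³ W
In dBm: 10 log₁₀(4.09×10⁻¹³ / 10⁻³) = −93.9 dBm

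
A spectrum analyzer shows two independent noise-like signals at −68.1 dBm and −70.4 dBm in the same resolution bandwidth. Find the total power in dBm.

−66.1 dBm

Convert to linear, add, convert back:
P₁ = 1.55×10⁻¹⁰ W, P₂ = 9.12×10⁻¹¹ W
P_tot = 2.46×10⁻¹⁰ W → 10 log₁₀(P_tot / 10⁻³) = −66.1 dBm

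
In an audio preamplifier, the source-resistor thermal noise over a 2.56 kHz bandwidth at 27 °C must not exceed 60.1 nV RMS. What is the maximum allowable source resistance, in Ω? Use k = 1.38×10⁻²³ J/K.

85.2 Ω

T = 27 °C + 273.15 = 300.15 K
Johnson–Nyquist: V_n = √(4kTRB) ⇒ R = V_n² / (4kTB)
4kTB = 4 × 1.38×10⁻²³ × 300.15 × 2.56×10³ = 4.24×10⁻¹⁷
R = (6.01×10⁻⁸)² / 4.24×10⁻¹⁷ = 8.52×10¹ Ω = 85.2 Ω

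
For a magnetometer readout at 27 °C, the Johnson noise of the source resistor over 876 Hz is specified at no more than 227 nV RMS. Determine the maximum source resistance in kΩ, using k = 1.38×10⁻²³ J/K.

T = 27 °C + 273.15 = 300.15 K
Johnson–Nyquist: V_n = √(4kTRB) ⇒ R = V_n² / (4kTB)
4kTB = 4 × 1.38×10⁻²³ × 300.15 × 8.76×10² = 1.45×10⁻¹⁷
R = (2.27×10⁻⁷)² / 1.45×10⁻¹⁷ = 3.55×10³ Ω = 3.55 kΩ

3.55 kΩ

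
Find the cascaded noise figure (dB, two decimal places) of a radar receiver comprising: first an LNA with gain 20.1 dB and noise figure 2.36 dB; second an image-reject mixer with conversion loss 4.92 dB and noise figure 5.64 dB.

Convert to linear (a loss of L dB is a gain of −L dB): F_i = 10^(NF_i/10), G_i = 10^(G_i,dB/10)
  Stage 1: F_1 = 10^(2.36/10) = 1.722, G_1 = 10^(20.1/10) = 102.3
  Stage 2: F_2 = 10^(5.64/10) = 3.664, G_2 = 10^(−4.92/10) = 0.3221
Friis cascade:
  F = 1.722 + (3.664 − 1)/102.3 = 1.748
NF = 10 log₁₀(1.748) = 2.43 dB

2.43 dB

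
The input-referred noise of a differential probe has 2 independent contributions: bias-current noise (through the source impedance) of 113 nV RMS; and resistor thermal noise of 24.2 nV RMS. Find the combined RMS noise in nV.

Uncorrelated sources add in power (mean-square): V_tot = √(ΣV_i²)
V_tot = √[(1.13×10⁻⁷)² + (2.42×10⁻⁸)²] = 1.16×10⁻⁷ V = 116 nV

116 nV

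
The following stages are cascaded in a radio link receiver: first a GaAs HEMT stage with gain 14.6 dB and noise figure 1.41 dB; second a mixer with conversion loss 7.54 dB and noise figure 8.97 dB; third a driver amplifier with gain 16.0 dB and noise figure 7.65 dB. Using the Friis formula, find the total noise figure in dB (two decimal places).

4.10 dB

Convert to linear (a loss of L dB is a gain of −L dB): F_i = 10^(NF_i/10), G_i = 10^(G_i,dB/10)
  Stage 1: F_1 = 10^(1.41/10) = 1.384, G_1 = 10^(14.6/10) = 28.84
  Stage 2: F_2 = 10^(8.97/10) = 7.889, G_2 = 10^(−7.54/10) = 0.1762
  Stage 3: F_3 = 10^(7.65/10) = 5.821, G_3 = 10^(16.0/10) = 39.81
Friis cascade:
  F = 1.384 + (7.889 − 1)/28.84 + (5.821 − 1)/5.082 = 2.571
NF = 10 log₁₀(2.571) = 4.10 dB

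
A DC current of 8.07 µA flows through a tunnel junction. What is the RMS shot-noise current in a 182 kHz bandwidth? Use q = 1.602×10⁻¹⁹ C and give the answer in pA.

I_n = √(2qI·B)
2qI·B = 2 × 1.602×10⁻¹⁹ × 8.07×10⁻⁶ × 1.82×10⁵ = 4.71×10⁻¹⁹ A²
I_n = √(4.71×10⁻¹⁹) = 6.86×10⁻¹⁰ A = 686 pA

686 pA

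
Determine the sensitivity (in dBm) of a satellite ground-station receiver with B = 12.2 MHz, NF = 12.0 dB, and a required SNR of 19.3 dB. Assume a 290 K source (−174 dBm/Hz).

−71.8 dBm

Sensitivity = −174 + 10 log₁₀(B) + NF + SNR_min
= −174 + 70.86 + 12.0 + 19.3
= −71.84 dBm → −71.8 dBm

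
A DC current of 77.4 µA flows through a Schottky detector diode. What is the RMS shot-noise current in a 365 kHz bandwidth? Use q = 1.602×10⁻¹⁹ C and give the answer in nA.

I_n = √(2qI·B)
2qI·B = 2 × 1.602×10⁻¹⁹ × 7.74×10⁻⁵ × 3.65×10⁵ = 9.05×10⁻¹⁸ A²
I_n = √(9.05×10⁻¹⁸) = 3.01×10⁻⁹ A = 3.01 nA

3.01 nA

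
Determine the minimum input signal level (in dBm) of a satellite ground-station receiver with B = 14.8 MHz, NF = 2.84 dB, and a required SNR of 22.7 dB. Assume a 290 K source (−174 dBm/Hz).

−76.8 dBm

Sensitivity = −174 + 10 log₁₀(B) + NF + SNR_min
= −174 + 71.7 + 2.84 + 22.7
= −76.76 dBm → −76.8 dBm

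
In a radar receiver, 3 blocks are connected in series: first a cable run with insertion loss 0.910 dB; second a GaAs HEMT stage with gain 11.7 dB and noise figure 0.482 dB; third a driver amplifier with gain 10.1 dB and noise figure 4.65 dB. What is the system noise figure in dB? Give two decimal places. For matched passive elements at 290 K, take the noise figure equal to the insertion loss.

1.87 dB

Convert to linear (a loss of L dB is a gain of −L dB): F_i = 10^(NF_i/10), G_i = 10^(G_i,dB/10)
  Stage 1: F_1 = 10^(0.910/10) = 1.233, G_1 = 10^(−0.910/10) = 0.8110
  Stage 2: F_2 = 10^(0.482/10) = 1.117, G_2 = 10^(11.7/10) = 14.79
  Stage 3: F_3 = 10^(4.65/10) = 2.917, G_3 = 10^(10.1/10) = 10.23
Friis cascade:
  F = 1.233 + (1.117 − 1)/0.8110 + (2.917 − 1)/11.99 = 1.538
NF = 10 log₁₀(1.538) = 1.87 dB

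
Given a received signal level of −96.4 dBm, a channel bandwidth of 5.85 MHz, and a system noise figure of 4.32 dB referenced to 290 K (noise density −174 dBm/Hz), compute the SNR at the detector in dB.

Noise floor: N = −174 + 10 log₁₀(B) + NF
10 log₁₀(5.85×10⁶) = 67.67 dB
N = −174 + 67.67 + 4.32 = −102.01 dBm
SNR = P_sig − N = −96.4 − (−102.01) = 5.61 dB → 5.6 dB

5.6 dB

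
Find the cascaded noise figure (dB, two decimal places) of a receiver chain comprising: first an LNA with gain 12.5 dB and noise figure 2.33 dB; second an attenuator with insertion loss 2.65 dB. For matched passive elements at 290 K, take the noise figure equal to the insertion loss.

2.45 dB

Convert to linear (a loss of L dB is a gain of −L dB): F_i = 10^(NF_i/10), G_i = 10^(G_i,dB/10)
  Stage 1: F_1 = 10^(2.33/10) = 1.710, G_1 = 10^(12.5/10) = 17.78
  Stage 2: F_2 = 10^(2.65/10) = 1.841, G_2 = 10^(−2.65/10) = 0.5433
Friis cascade:
  F = 1.710 + (1.841 − 1)/17.78 = 1.757
NF = 10 log₁₀(1.757) = 2.45 dB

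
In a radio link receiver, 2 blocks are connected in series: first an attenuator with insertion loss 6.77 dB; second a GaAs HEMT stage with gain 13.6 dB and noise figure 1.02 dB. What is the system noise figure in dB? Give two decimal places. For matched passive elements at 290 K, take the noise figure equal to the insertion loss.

Convert to linear (a loss of L dB is a gain of −L dB): F_i = 10^(NF_i/10), G_i = 10^(G_i,dB/10)
  Stage 1: F_1 = 10^(6.77/10) = 4.753, G_1 = 10^(−6.77/10) = 0.2104
  Stage 2: F_2 = 10^(1.02/10) = 1.265, G_2 = 10^(13.6/10) = 22.91
Friis cascade:
  F = 4.753 + (1.265 − 1)/0.2104 = 6.012
NF = 10 log₁₀(6.012) = 7.79 dB

7.79 dB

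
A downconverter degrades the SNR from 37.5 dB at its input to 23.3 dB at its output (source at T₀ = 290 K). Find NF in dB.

14.2 dB

NF (dB) = SNR_in(dB) − SNR_out(dB) when the source is at T₀
NF = 37.5 − 23.3 = 14.2 dB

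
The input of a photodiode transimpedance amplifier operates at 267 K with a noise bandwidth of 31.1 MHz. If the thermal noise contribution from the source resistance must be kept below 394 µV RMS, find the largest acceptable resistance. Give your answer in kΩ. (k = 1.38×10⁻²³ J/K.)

339 kΩ

Johnson–Nyquist: V_n = √(4kTRB) ⇒ R = V_n² / (4kTB)
4kTB = 4 × 1.38×10⁻²³ × 267 × 3.11×10⁷ = 4.58×10⁻¹³
R = (3.94×10⁻⁴)² / 4.58×10⁻¹³ = 3.39×10⁵ Ω = 339 kΩ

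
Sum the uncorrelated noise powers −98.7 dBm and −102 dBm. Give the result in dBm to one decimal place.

−97.0 dBm

Convert to linear, add, convert back:
P₁ = 1.35×10⁻¹³ W, P₂ = 6.31×10⁻¹⁴ W
P_tot = 1.98×10⁻¹³ W → 10 log₁₀(P_tot / 10⁻³) = −97.0 dBm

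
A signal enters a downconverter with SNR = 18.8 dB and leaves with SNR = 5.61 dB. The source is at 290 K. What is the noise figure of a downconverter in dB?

NF (dB) = SNR_in(dB) − SNR_out(dB) when the source is at T₀
NF = 18.8 − 5.61 = 13.19 dB

13.19 dB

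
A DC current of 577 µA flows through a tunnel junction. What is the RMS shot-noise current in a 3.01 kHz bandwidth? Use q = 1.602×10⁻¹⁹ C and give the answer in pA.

I_n = √(2qI·B)
2qI·B = 2 × 1.602×10⁻¹⁹ × 5.77×10⁻⁴ × 3.01×10³ = 5.56×10⁻¹⁹ A²
I_n = √(5.56×10⁻¹⁹) = 7.46×10⁻¹⁰ A = 746 pA

746 pA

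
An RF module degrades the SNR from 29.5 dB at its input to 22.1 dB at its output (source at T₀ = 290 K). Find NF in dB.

7.4 dB

NF (dB) = SNR_in(dB) − SNR_out(dB) when the source is at T₀
NF = 29.5 − 22.1 = 7.4 dB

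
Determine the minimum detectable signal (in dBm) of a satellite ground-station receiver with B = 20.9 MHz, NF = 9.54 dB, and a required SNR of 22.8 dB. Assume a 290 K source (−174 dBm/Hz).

Sensitivity = −174 + 10 log₁₀(B) + NF + SNR_min
= −174 + 73.2 + 9.54 + 22.8
= −68.46 dBm → −68.5 dBm

−68.5 dBm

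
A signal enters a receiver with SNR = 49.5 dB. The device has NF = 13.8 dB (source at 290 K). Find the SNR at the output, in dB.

35.7 dB

By definition F = SNR_in/SNR_out, so in dB: SNR_out = SNR_in − NF
SNR_out = 49.5 − 13.8 = 35.7 dB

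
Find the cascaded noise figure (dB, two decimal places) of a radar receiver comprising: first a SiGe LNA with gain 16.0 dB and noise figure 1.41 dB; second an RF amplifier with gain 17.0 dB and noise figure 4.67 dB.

1.56 dB

Convert to linear (a loss of L dB is a gain of −L dB): F_i = 10^(NF_i/10), G_i = 10^(G_i,dB/10)
  Stage 1: F_1 = 10^(1.41/10) = 1.384, G_1 = 10^(16.0/10) = 39.81
  Stage 2: F_2 = 10^(4.67/10) = 2.931, G_2 = 10^(17.0/10) = 50.12
Friis cascade:
  F = 1.384 + (2.931 − 1)/39.81 = 1.432
NF = 10 log₁₀(1.432) = 1.56 dB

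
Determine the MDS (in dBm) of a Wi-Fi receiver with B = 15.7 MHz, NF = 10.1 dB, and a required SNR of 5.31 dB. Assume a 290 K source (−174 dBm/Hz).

−86.6 dBm

Sensitivity = −174 + 10 log₁₀(B) + NF + SNR_min
= −174 + 71.96 + 10.1 + 5.31
= −86.63 dBm → −86.6 dBm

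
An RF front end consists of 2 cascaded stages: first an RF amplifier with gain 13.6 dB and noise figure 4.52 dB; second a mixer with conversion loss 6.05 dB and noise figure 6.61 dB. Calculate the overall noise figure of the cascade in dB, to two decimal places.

Convert to linear (a loss of L dB is a gain of −L dB): F_i = 10^(NF_i/10), G_i = 10^(G_i,dB/10)
  Stage 1: F_1 = 10^(4.52/10) = 2.831, G_1 = 10^(13.6/10) = 22.91
  Stage 2: F_2 = 10^(6.61/10) = 4.581, G_2 = 10^(−6.05/10) = 0.2483
Friis cascade:
  F = 2.831 + (4.581 − 1)/22.91 = 2.988
NF = 10 log₁₀(2.988) = 4.75 dB

4.75 dB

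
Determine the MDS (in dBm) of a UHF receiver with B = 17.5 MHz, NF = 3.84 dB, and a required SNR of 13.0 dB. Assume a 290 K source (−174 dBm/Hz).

Sensitivity = −174 + 10 log₁₀(B) + NF + SNR_min
= −174 + 72.43 + 3.84 + 13.0
= −84.73 dBm → −84.7 dBm

−84.7 dBm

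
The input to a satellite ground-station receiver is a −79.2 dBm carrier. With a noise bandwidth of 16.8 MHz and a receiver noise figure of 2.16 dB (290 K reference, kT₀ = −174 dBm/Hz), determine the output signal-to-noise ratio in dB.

20.4 dB

Noise floor: N = −174 + 10 log₁₀(B) + NF
10 log₁₀(1.68×10⁷) = 72.25 dB
N = −174 + 72.25 + 2.16 = −99.59 dBm
SNR = P_sig − N = −79.2 − (−99.59) = 20.39 dB → 20.4 dB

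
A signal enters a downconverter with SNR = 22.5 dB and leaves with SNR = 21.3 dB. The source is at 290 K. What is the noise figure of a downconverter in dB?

NF (dB) = SNR_in(dB) − SNR_out(dB) when the source is at T₀
NF = 22.5 − 21.3 = 1.2 dB

1.2 dB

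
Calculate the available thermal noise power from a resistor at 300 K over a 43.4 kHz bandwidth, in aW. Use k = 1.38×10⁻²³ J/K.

P_n = kTB = 1.38×10⁻²³ × 300 × 4.34×10⁴ = 1.80×10⁻¹⁶ W = 180 aW

180 aW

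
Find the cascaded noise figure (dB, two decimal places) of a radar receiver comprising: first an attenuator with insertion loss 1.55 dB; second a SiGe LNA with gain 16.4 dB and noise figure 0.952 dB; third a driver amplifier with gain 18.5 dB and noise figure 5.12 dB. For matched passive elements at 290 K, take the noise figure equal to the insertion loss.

2.68 dB

Convert to linear (a loss of L dB is a gain of −L dB): F_i = 10^(NF_i/10), G_i = 10^(G_i,dB/10)
  Stage 1: F_1 = 10^(1.55/10) = 1.429, G_1 = 10^(−1.55/10) = 0.6998
  Stage 2: F_2 = 10^(0.952/10) = 1.245, G_2 = 10^(16.4/10) = 43.65
  Stage 3: F_3 = 10^(5.12/10) = 3.251, G_3 = 10^(18.5/10) = 70.79
Friis cascade:
  F = 1.429 + (1.245 − 1)/0.6998 + (3.251 − 1)/30.55 = 1.853
NF = 10 log₁₀(1.853) = 2.68 dB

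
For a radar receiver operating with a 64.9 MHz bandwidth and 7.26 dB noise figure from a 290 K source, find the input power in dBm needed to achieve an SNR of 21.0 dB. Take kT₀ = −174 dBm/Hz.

Sensitivity = −174 + 10 log₁₀(B) + NF + SNR_min
= −174 + 78.12 + 7.26 + 21.0
= −67.62 dBm → −67.6 dBm

−67.6 dBm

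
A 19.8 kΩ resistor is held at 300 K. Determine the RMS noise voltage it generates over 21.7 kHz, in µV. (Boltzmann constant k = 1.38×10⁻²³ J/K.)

2.67 µV

V_n = √(4kTRB)
4kTRB = 4 × 1.38×10⁻²³ × 300 × 1.98×10⁴ × 2.17×10⁴ = 7.12×10⁻¹² V²
V_n = √(7.12×10⁻¹²) = 2.67×10⁻⁶ V = 2.67 µV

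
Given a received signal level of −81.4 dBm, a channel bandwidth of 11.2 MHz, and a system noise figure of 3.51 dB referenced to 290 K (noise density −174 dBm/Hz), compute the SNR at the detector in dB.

18.6 dB

Noise floor: N = −174 + 10 log₁₀(B) + NF
10 log₁₀(1.12×10⁷) = 70.49 dB
N = −174 + 70.49 + 3.51 = −100.00 dBm
SNR = P_sig − N = −81.4 − (−100.00) = 18.60 dB → 18.6 dB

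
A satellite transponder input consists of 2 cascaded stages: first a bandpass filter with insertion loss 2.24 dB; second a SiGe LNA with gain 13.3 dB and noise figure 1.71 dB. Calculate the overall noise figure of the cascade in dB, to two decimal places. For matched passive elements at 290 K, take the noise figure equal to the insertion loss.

3.95 dB

Convert to linear (a loss of L dB is a gain of −L dB): F_i = 10^(NF_i/10), G_i = 10^(G_i,dB/10)
  Stage 1: F_1 = 10^(2.24/10) = 1.675, G_1 = 10^(−2.24/10) = 0.5970
  Stage 2: F_2 = 10^(1.71/10) = 1.483, G_2 = 10^(13.3/10) = 21.38
Friis cascade:
  F = 1.675 + (1.483 − 1)/0.5970 = 2.483
NF = 10 log₁₀(2.483) = 3.95 dB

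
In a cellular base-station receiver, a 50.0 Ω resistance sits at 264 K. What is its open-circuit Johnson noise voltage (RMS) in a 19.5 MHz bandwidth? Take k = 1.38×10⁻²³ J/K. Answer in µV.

V_n = √(4kTRB)
4kTRB = 4 × 1.38×10⁻²³ × 264 × 5.00×10¹ × 1.95×10⁷ = 1.42×10⁻¹¹ V²
V_n = √(1.42×10⁻¹¹) = 3.77×10⁻⁶ V = 3.77 µV

3.77 µV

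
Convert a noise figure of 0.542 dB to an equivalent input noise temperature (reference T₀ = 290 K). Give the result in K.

38.5 K

F = 10^(0.542/10) = 1.13292
T_e = (F − 1)·T₀ = (1.13292 − 1) × 290 = 38.5 K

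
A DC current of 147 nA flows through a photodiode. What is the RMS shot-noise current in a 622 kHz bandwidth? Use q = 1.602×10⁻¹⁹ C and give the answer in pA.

171 pA

I_n = √(2qI·B)
2qI·B = 2 × 1.602×10⁻¹⁹ × 1.47×10⁻⁷ × 6.22×10⁵ = 2.93×10⁻²⁰ A²
I_n = √(2.93×10⁻²⁰) = 1.71×10⁻¹⁰ A = 171 pA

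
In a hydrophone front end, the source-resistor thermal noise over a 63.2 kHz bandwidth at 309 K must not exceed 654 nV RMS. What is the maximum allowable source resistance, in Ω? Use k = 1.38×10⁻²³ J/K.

Johnson–Nyquist: V_n = √(4kTRB) ⇒ R = V_n² / (4kTB)
4kTB = 4 × 1.38×10⁻²³ × 309 × 6.32×10⁴ = 1.08×10⁻¹⁵
R = (6.54×10⁻⁷)² / 1.08×10⁻¹⁵ = 3.97×10² Ω = 397 Ω

397 Ω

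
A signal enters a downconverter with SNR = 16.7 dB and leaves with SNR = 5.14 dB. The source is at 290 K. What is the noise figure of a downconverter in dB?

11.56 dB

NF (dB) = SNR_in(dB) − SNR_out(dB) when the source is at T₀
NF = 16.7 − 5.14 = 11.56 dB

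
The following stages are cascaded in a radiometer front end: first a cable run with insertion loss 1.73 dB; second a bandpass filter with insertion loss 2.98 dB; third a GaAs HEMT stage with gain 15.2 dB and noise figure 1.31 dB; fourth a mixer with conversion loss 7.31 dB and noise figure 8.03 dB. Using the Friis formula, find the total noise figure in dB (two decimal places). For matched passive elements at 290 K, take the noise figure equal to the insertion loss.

6.51 dB

Convert to linear (a loss of L dB is a gain of −L dB): F_i = 10^(NF_i/10), G_i = 10^(G_i,dB/10)
  Stage 1: F_1 = 10^(1.73/10) = 1.489, G_1 = 10^(−1.73/10) = 0.6714
  Stage 2: F_2 = 10^(2.98/10) = 1.986, G_2 = 10^(−2.98/10) = 0.5035
  Stage 3: F_3 = 10^(1.31/10) = 1.352, G_3 = 10^(15.2/10) = 33.11
  Stage 4: F_4 = 10^(8.03/10) = 6.353, G_4 = 10^(−7.31/10) = 0.1858
Friis cascade:
  F = 1.489 + (1.986 − 1)/0.6714 + (1.352 − 1)/0.3381 + (6.353 − 1)/11.19 = 4.478
NF = 10 log₁₀(4.478) = 6.51 dB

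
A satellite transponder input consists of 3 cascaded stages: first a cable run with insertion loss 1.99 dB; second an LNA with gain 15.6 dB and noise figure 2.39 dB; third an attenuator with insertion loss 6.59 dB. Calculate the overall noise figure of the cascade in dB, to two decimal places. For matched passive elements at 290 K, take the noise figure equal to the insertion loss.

Convert to linear (a loss of L dB is a gain of −L dB): F_i = 10^(NF_i/10), G_i = 10^(G_i,dB/10)
  Stage 1: F_1 = 10^(1.99/10) = 1.581, G_1 = 10^(−1.99/10) = 0.6324
  Stage 2: F_2 = 10^(2.39/10) = 1.734, G_2 = 10^(15.6/10) = 36.31
  Stage 3: F_3 = 10^(6.59/10) = 4.560, G_3 = 10^(−6.59/10) = 0.2193
Friis cascade:
  F = 1.581 + (1.734 − 1)/0.6324 + (4.560 − 1)/22.96 = 2.897
NF = 10 log₁₀(2.897) = 4.62 dB

4.62 dB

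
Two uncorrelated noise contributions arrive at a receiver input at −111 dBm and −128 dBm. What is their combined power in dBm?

−110.9 dBm

Convert to linear, add, convert back:
P₁ = 7.94×10⁻¹⁵ W, P₂ = 1.58×10⁻¹⁶ W
P_tot = 8.10×10⁻¹⁵ W → 10 log₁₀(P_tot / 10⁻³) = −110.9 dBm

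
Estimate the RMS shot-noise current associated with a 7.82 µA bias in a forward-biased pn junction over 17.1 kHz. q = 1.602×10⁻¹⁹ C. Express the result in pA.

I_n = √(2qI·B)
2qI·B = 2 × 1.602×10⁻¹⁹ × 7.82×10⁻⁶ × 1.71×10⁴ = 4.28×10⁻²⁰ A²
I_n = √(4.28×10⁻²⁰) = 2.07×10⁻¹⁰ A = 207 pA

207 pA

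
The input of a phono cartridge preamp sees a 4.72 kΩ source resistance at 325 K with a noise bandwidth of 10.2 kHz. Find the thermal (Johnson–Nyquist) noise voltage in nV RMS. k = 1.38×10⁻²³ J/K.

V_n = √(4kTRB)
4kTRB = 4 × 1.38×10⁻²³ × 325 × 4.72×10³ × 1.02×10⁴ = 8.64×10⁻¹³ V²
V_n = √(8.64×10⁻¹³) = 9.29×10⁻⁷ V = 929 nV

929 nV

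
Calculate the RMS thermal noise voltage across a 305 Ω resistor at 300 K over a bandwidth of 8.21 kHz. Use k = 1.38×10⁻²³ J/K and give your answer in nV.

V_n = √(4kTRB)
4kTRB = 4 × 1.38×10⁻²³ × 300 × 3.05×10² × 8.21×10³ = 4.15×10⁻¹⁴ V²
V_n = √(4.15×10⁻¹⁴) = 2.04×10⁻⁷ V = 204 nV

204 nV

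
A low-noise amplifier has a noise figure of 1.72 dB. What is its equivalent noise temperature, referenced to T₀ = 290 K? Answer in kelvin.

F = 10^(1.72/10) = 1.48594
T_e = (F − 1)·T₀ = (1.48594 − 1) × 290 = 141 K

141 K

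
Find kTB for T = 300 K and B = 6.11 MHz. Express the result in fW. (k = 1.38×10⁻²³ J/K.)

P_n = kTB = 1.38×10⁻²³ × 300 × 6.11×10⁶ = 2.53×10⁻¹⁴ W = 25.3 fW

25.3 fW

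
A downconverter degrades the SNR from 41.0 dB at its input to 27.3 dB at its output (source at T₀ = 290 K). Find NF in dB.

13.7 dB

NF (dB) = SNR_in(dB) − SNR_out(dB) when the source is at T₀
NF = 41.0 − 27.3 = 13.7 dB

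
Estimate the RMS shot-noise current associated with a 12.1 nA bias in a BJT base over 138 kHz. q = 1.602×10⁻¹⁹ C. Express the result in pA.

23.1 pA

I_n = √(2qI·B)
2qI·B = 2 × 1.602×10⁻¹⁹ × 1.21×10⁻⁸ × 1.38×10⁵ = 5.35×10⁻²² A²
I_n = √(5.35×10⁻²²) = 2.31×10⁻¹¹ A = 23.1 pA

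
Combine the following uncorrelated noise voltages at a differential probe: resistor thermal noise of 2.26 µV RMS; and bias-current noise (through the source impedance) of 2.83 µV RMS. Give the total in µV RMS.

Uncorrelated sources add in power (mean-square): V_tot = √(ΣV_i²)
V_tot = √[(2.26×10⁻⁶)² + (2.83×10⁻⁶)²] = 3.62×10⁻⁶ V = 3.62 µV

3.62 µV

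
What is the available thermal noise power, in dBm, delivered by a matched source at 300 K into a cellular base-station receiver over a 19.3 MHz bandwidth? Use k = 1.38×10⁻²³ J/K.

P_n = kTB = 1.38×10⁻²³ × 300 × 1.93×10⁷ = 7.99×10⁻¹⁴ W
In dBm: 10 log₁₀(7.99×10⁻¹⁴ / 10⁻³) = −101.0 dBm

−101.0 dBm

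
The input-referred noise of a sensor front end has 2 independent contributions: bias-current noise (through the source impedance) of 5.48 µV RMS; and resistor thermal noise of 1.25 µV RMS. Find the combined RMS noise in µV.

5.62 µV

Uncorrelated sources add in power (mean-square): V_tot = √(ΣV_i²)
V_tot = √[(5.48×10⁻⁶)² + (1.25×10⁻⁶)²] = 5.62×10⁻⁶ V = 5.62 µV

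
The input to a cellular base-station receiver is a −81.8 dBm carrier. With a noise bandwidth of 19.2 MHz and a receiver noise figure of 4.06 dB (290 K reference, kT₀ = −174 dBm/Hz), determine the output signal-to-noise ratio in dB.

15.3 dB

Noise floor: N = −174 + 10 log₁₀(B) + NF
10 log₁₀(1.92×10⁷) = 72.83 dB
N = −174 + 72.83 + 4.06 = −97.11 dBm
SNR = P_sig − N = −81.8 − (−97.11) = 15.31 dB → 15.3 dB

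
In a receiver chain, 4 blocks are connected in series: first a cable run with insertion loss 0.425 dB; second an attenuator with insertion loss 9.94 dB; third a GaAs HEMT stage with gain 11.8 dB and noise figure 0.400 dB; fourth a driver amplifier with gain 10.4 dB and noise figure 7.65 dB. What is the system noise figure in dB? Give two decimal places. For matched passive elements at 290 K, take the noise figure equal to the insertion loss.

Convert to linear (a loss of L dB is a gain of −L dB): F_i = 10^(NF_i/10), G_i = 10^(G_i,dB/10)
  Stage 1: F_1 = 10^(0.425/10) = 1.103, G_1 = 10^(−0.425/10) = 0.9068
  Stage 2: F_2 = 10^(9.94/10) = 9.863, G_2 = 10^(−9.94/10) = 0.1014
  Stage 3: F_3 = 10^(0.400/10) = 1.096, G_3 = 10^(11.8/10) = 15.14
  Stage 4: F_4 = 10^(7.65/10) = 5.821, G_4 = 10^(10.4/10) = 10.96
Friis cascade:
  F = 1.103 + (9.863 − 1)/0.9068 + (1.096 − 1)/0.09194 + (5.821 − 1)/1.392 = 15.39
NF = 10 log₁₀(15.39) = 11.87 dB

11.87 dB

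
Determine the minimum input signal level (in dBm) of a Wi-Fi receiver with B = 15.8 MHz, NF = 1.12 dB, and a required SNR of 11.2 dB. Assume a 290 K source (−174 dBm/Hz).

Sensitivity = −174 + 10 log₁₀(B) + NF + SNR_min
= −174 + 71.99 + 1.12 + 11.2
= −89.69 dBm → −89.7 dBm

−89.7 dBm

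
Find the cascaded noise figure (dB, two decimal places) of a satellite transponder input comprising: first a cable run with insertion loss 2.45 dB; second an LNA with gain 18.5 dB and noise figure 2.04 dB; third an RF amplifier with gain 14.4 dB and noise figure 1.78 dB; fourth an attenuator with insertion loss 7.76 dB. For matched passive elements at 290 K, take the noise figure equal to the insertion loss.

Convert to linear (a loss of L dB is a gain of −L dB): F_i = 10^(NF_i/10), G_i = 10^(G_i,dB/10)
  Stage 1: F_1 = 10^(2.45/10) = 1.758, G_1 = 10^(−2.45/10) = 0.5689
  Stage 2: F_2 = 10^(2.04/10) = 1.600, G_2 = 10^(18.5/10) = 70.79
  Stage 3: F_3 = 10^(1.78/10) = 1.507, G_3 = 10^(14.4/10) = 27.54
  Stage 4: F_4 = 10^(7.76/10) = 5.970, G_4 = 10^(−7.76/10) = 0.1675
Friis cascade:
  F = 1.758 + (1.600 − 1)/0.5689 + (1.507 − 1)/40.27 + (5.970 − 1)/1109 = 2.829
NF = 10 log₁₀(2.829) = 4.52 dB

4.52 dB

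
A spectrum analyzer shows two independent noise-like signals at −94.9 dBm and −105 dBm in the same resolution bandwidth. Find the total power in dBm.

−94.5 dBm

Convert to linear, add, convert back:
P₁ = 3.24×10⁻¹³ W, P₂ = 3.16×10⁻¹⁴ W
P_tot = 3.55×10⁻¹³ W → 10 log₁₀(P_tot / 10⁻³) = −94.5 dBm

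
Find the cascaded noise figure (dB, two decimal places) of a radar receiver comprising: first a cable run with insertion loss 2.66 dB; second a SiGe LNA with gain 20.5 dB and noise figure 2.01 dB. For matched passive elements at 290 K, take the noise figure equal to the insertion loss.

4.67 dB

Convert to linear (a loss of L dB is a gain of −L dB): F_i = 10^(NF_i/10), G_i = 10^(G_i,dB/10)
  Stage 1: F_1 = 10^(2.66/10) = 1.845, G_1 = 10^(−2.66/10) = 0.5420
  Stage 2: F_2 = 10^(2.01/10) = 1.589, G_2 = 10^(20.5/10) = 112.2
Friis cascade:
  F = 1.845 + (1.589 − 1)/0.5420 = 2.931
NF = 10 log₁₀(2.931) = 4.67 dB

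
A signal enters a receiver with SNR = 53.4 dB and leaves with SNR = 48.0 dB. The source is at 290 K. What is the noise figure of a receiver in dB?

5.4 dB

NF (dB) = SNR_in(dB) − SNR_out(dB) when the source is at T₀
NF = 53.4 − 48.0 = 5.4 dB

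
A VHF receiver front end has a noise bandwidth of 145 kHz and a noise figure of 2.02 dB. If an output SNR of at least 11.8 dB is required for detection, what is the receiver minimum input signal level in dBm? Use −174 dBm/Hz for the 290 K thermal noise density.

Sensitivity = −174 + 10 log₁₀(B) + NF + SNR_min
= −174 + 51.61 + 2.02 + 11.8
= −108.57 dBm → −108.6 dBm

−108.6 dBm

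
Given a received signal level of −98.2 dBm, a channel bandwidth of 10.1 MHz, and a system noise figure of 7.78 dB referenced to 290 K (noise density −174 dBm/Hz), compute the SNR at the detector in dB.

Noise floor: N = −174 + 10 log₁₀(B) + NF
10 log₁₀(1.01×10⁷) = 70.04 dB
N = −174 + 70.04 + 7.78 = −96.18 dBm
SNR = P_sig − N = −98.2 − (−96.18) = −2.02 dB → −2.0 dB

−2.0 dB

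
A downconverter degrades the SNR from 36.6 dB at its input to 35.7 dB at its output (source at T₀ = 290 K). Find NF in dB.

0.9 dB

NF (dB) = SNR_in(dB) − SNR_out(dB) when the source is at T₀
NF = 36.6 − 35.7 = 0.9 dB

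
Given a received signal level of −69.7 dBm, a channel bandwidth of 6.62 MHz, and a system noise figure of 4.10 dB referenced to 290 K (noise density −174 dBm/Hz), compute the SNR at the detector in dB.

32.0 dB

Noise floor: N = −174 + 10 log₁₀(B) + NF
10 log₁₀(6.62×10⁶) = 68.21 dB
N = −174 + 68.21 + 4.10 = −101.69 dBm
SNR = P_sig − N = −69.7 − (−101.69) = 31.99 dB → 32.0 dB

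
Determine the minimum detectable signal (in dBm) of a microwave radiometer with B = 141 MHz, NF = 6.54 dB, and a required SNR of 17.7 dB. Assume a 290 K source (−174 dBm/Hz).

Sensitivity = −174 + 10 log₁₀(B) + NF + SNR_min
= −174 + 81.49 + 6.54 + 17.7
= −68.27 dBm → −68.3 dBm

−68.3 dBm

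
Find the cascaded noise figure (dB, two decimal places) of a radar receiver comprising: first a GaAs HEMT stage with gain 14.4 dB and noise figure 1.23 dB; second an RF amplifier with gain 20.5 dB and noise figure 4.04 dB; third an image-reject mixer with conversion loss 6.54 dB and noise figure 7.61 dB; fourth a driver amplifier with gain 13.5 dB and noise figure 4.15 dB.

1.42 dB

Convert to linear (a loss of L dB is a gain of −L dB): F_i = 10^(NF_i/10), G_i = 10^(G_i,dB/10)
  Stage 1: F_1 = 10^(1.23/10) = 1.327, G_1 = 10^(14.4/10) = 27.54
  Stage 2: F_2 = 10^(4.04/10) = 2.535, G_2 = 10^(20.5/10) = 112.2
  Stage 3: F_3 = 10^(7.61/10) = 5.768, G_3 = 10^(−6.54/10) = 0.2218
  Stage 4: F_4 = 10^(4.15/10) = 2.600, G_4 = 10^(13.5/10) = 22.39
Friis cascade:
  F = 1.327 + (2.535 − 1)/27.54 + (5.768 − 1)/3090 + (2.600 − 1)/685.5 = 1.387
NF = 10 log₁₀(1.387) = 1.42 dB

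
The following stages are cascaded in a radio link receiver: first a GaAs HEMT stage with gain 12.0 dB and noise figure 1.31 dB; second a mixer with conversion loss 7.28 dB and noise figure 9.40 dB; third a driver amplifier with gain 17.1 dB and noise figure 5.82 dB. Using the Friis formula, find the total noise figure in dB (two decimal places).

Convert to linear (a loss of L dB is a gain of −L dB): F_i = 10^(NF_i/10), G_i = 10^(G_i,dB/10)
  Stage 1: F_1 = 10^(1.31/10) = 1.352, G_1 = 10^(12.0/10) = 15.85
  Stage 2: F_2 = 10^(9.40/10) = 8.710, G_2 = 10^(−7.28/10) = 0.1871
  Stage 3: F_3 = 10^(5.82/10) = 3.819, G_3 = 10^(17.1/10) = 51.29
Friis cascade:
  F = 1.352 + (8.710 − 1)/15.85 + (3.819 − 1)/2.965 = 2.789
NF = 10 log₁₀(2.789) = 4.46 dB

4.46 dB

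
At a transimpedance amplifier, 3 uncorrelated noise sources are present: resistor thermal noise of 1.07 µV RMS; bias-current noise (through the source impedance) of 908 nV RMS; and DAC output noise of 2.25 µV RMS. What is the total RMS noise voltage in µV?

Uncorrelated sources add in power (mean-square): V_tot = √(ΣV_i²)
V_tot = √[(1.07×10⁻⁶)² + (9.08×10⁻⁷)² + (2.25×10⁻⁶)²] = 2.65×10⁻⁶ V = 2.65 µV

2.65 µV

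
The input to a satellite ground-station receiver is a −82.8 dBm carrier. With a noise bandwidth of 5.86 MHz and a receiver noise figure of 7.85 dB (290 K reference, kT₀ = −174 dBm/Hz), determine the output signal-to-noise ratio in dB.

Noise floor: N = −174 + 10 log₁₀(B) + NF
10 log₁₀(5.86×10⁶) = 67.68 dB
N = −174 + 67.68 + 7.85 = −98.47 dBm
SNR = P_sig − N = −82.8 − (−98.47) = 15.67 dB → 15.7 dB

15.7 dB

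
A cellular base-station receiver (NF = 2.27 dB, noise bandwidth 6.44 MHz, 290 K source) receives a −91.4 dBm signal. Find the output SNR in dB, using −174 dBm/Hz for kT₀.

12.2 dB

Noise floor: N = −174 + 10 log₁₀(B) + NF
10 log₁₀(6.44×10⁶) = 68.09 dB
N = −174 + 68.09 + 2.27 = −103.64 dBm
SNR = P_sig − N = −91.4 − (−103.64) = 12.24 dB → 12.2 dB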